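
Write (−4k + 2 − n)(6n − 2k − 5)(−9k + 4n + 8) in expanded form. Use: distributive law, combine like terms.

230k^2n − 34kn^2 − 265kn − 72k^3 − 80k^2 + 218k + 20n^2 + 96n − 80 − 24n^3

(−4k + 2 − n)(6n − 2k − 5)(−9k + 4n + 8)
= (−24kn + 8k^2 + 20k + 12n − 4k − 10 − 6n^2 + 2kn + 5n)(−9k + 4n + 8)    [distributive law]
= (−22kn + 8k^2 + 16k + 17n − 10 − 6n^2)(−9k + 4n + 8)    [combine like terms]
= 198k^2n − 88kn^2 − 176kn − 72k^3 + 32k^2n + 64k^2 − 144k^2 + 64kn + 128k − 153kn + 68n^2 + 136n + 90k − 40n − 80 + 54kn^2 − 24n^3 − 48n^2    [distributive law]
= 230k^2n − 34kn^2 − 265kn − 72k^3 − 80k^2 + 218k + 20n^2 + 96n − 80 − 24n^3    [combine like terms]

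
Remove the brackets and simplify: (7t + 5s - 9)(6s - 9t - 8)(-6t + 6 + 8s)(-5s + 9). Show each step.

(7t + 5s - 9)(6s - 9t - 8)(-6t + 6 + 8s)(-5s + 9)
= (42st - 63t² - 56t + 30s² - 45st - 40s - 54s + 81t + 72)(-6t + 6 + 8s)(-5s + 9)    [distributive law]
= (-3st - 63t² + 25t + 30s² - 94s + 72)(-6t + 6 + 8s)(-5s + 9)    [combine like terms]
= (18st² - 18st - 24s²t + 378t³ - 378t² - 504st² - 150t² + 150t + 200st - 180s²t + 180s² + 240s³ + 564st - 564s - 752s² - 432t + 432 + 576s)(-5s + 9)    [distributive law]
= (-486st² + 746st - 204s²t + 378t³ - 528t² - 282t - 572s² + 240s³ + 12s + 432)(-5s + 9)    [combine like terms]
= 2430s²t² - 4374st² - 3730s²t + 6714st + 1020s³t - 1836s²t - 1890st³ + 3402t³ + 2640st² - 4752t² + 1410st - 2538t + 2860s³ - 5148s² - 1200s⁴ + 2160s³ - 60s² + 108s - 2160s + 3888    [distributive law]
= 2430s²t² - 1734st² - 5566s²t + 8124st + 1020s³t - 1890st³ + 3402t³ - 4752t² - 2538t + 5020s³ - 5208s² - 1200s⁴ - 2052s + 3888    [combine like terms]

2430s²t² - 1734st² - 5566s²t + 8124st + 1020s³t - 1890st³ + 3402t³ - 4752t² - 2538t + 5020s³ - 5208s² - 1200s⁴ - 2052s + 3888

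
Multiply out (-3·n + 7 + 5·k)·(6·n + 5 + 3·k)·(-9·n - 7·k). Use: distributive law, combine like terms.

162·n^3 - 63·k·n^2 - 243·n^2 - 603·k·n - 282·k^2·n - 315·n - 245·k - 322·k^2 - 105·k^3

(-3·n + 7 + 5·k)·(6·n + 5 + 3·k)·(-9·n - 7·k)
= (-18·n^2 - 15·n - 9·k·n + 42·n + 35 + 21·k + 30·k·n + 25·k + 15·k^2)·(-9·n - 7·k)    [distributive law]
= (-18·n^2 + 27·n + 21·k·n + 35 + 46·k + 15·k^2)·(-9·n - 7·k)    [combine like terms]
= 162·n^3 + 126·k·n^2 - 243·n^2 - 189·k·n - 189·k·n^2 - 147·k^2·n - 315·n - 245·k - 414·k·n - 322·k^2 - 135·k^2·n - 105·k^3    [distributive law]
= 162·n^3 - 63·k·n^2 - 243·n^2 - 603·k·n - 282·k^2·n - 315·n - 245·k - 322·k^2 - 105·k^3    [combine like terms]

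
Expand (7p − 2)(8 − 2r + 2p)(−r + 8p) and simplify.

(7p − 2)(8 − 2r + 2p)(−r + 8p)
= (56p − 14pr + 14p^2 − 16 + 4r − 4p)(−r + 8p)    [distributive law]
= (52p − 14pr + 14p^2 − 16 + 4r)(−r + 8p)    [combine like terms]
= −52pr + 416p^2 + 14pr^2 − 112p^2r − 14p^2r + 112p^3 + 16r − 128p − 4r^2 + 32pr    [distributive law]
= −20pr + 416p^2 + 14pr^2 − 126p^2r + 112p^3 + 16r − 128p − 4r^2    [combine like terms]

−20pr + 416p^2 + 14pr^2 − 126p^2r + 112p^3 + 16r − 128p − 4r^2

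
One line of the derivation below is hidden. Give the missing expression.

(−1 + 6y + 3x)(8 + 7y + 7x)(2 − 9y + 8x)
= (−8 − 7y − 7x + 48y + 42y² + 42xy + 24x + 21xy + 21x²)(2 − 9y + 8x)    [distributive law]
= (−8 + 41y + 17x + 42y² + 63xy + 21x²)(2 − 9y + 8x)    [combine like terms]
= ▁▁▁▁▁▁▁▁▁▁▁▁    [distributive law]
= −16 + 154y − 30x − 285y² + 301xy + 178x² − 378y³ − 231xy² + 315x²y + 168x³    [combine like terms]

Applying distributive law to the line above:

−16 + 72y − 64x + 82y − 369y² + 328xy + 34x − 153xy + 136x² + 84y² − 378y³ + 336xy² + 126xy − 567xy² + 504x²y + 42x² − 189x²y + 168x³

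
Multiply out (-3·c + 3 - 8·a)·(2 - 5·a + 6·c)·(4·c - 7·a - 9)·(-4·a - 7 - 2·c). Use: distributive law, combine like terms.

(-3·c + 3 - 8·a)·(2 - 5·a + 6·c)·(4·c - 7·a - 9)·(-4·a - 7 - 2·c)
= (-6·c + 15·a·c - 18·c^2 + 6 - 15·a + 18·c - 16·a + 40·a^2 - 48·a·c)·(4·c - 7·a - 9)·(-4·a - 7 - 2·c)    [distributive law]
= (12·c - 33·a·c - 18·c^2 + 6 - 31·a + 40·a^2)·(4·c - 7·a - 9)·(-4·a - 7 - 2·c)    [combine like terms]
= (48·c^2 - 84·a·c - 108·c - 132·a·c^2 + 231·a^2·c + 297·a·c - 72·c^3 + 126·a·c^2 + 162·c^2 + 24·c - 42·a - 54 - 124·a·c + 217·a^2 + 279·a + 160·a^2·c - 280·a^3 - 360·a^2)·(-4·a - 7 - 2·c)    [distributive law]
= (210·c^2 + 89·a·c - 84·c - 6·a·c^2 + 391·a^2·c - 72·c^3 + 237·a - 54 - 143·a^2 - 280·a^3)·(-4·a - 7 - 2·c)    [combine like terms]
= -840·a·c^2 - 1470·c^2 - 420·c^3 - 356·a^2·c - 623·a·c - 178·a·c^2 + 336·a·c + 588·c + 168·c^2 + 24·a^2·c^2 + 42·a·c^2 + 12·a·c^3 - 1564·a^3·c - 2737·a^2·c - 782·a^2·c^2 + 288·a·c^3 + 504·c^3 + 144·c^4 - 948·a^2 - 1659·a - 474·a·c + 216·a + 378 + 108·c + 572·a^3 + 1001·a^2 + 286·a^2·c + 1120·a^4 + 1960·a^3 + 560·a^3·c    [distributive law]
= -976·a·c^2 - 1302·c^2 + 84·c^3 - 2807·a^2·c - 761·a·c + 696·c - 758·a^2·c^2 + 300·a·c^3 - 1004·a^3·c + 144·c^4 + 53·a^2 - 1443·a + 378 + 2532·a^3 + 1120·a^4    [combine like terms]

-976·a·c^2 - 1302·c^2 + 84·c^3 - 2807·a^2·c - 761·a·c + 696·c - 758·a^2·c^2 + 300·a·c^3 - 1004·a^3·c + 144·c^4 + 53·a^2 - 1443·a + 378 + 2532·a^3 + 1120·a^4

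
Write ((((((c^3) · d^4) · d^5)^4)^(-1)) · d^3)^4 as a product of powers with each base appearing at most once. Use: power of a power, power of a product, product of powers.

c^(-48)d^(-132)

((((((c^3) · d^4) · d^5)^4)^(-1)) · d^3)^4
= ((((((c^3) · d^4) · d^5)^4)^(-1))^4) · ((d^3)^4)    [power of a product]
= (((((c^3) · d^4) · d^5)^4)^(-4)) · ((d^3)^4)    [power of a power]
= ((((c^3) · d^4) · d^5)^(-16)) · ((d^3)^4)    [power of a power]
= ((((c^3) · d^4)^(-16)) · ((d^5)^(-16))) · ((d^3)^4)    [power of a product]
= ((((c^3)^(-16)) · ((d^4)^(-16))) · ((d^5)^(-16))) · ((d^3)^4)    [power of a product]
= (((c^(-48)) · ((d^4)^(-16))) · ((d^5)^(-16))) · ((d^3)^4)    [power of a power]
= ((c^(-48) · d^(-64)) · ((d^5)^(-16))) · ((d^3)^4)    [power of a power]
= ((c^(-48) · d^(-64)) · d^(-80)) · ((d^3)^4)    [power of a power]
= ((c^(-48) · d^(-64)) · d^(-80)) · d^12    [power of a power]
= c^(-48)d^(-132)    [product of powers]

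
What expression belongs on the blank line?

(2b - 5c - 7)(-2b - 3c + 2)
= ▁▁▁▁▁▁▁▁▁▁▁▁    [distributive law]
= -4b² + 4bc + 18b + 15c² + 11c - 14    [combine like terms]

Applying distributive law to the line above:

-4b² - 6bc + 4b + 10bc + 15c² - 10c + 14b + 21c - 14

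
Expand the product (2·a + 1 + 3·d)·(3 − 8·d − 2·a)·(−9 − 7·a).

−57·a + 8·a^2 + 191·a·d + 154·a^2·d + 28·a^3 − 27 − 9·d + 216·d^2 + 168·a·d^2

(2·a + 1 + 3·d)·(3 − 8·d − 2·a)·(−9 − 7·a)
= (6·a − 16·a·d − 4·a^2 + 3 − 8·d − 2·a + 9·d − 24·d^2 − 6·a·d)·(−9 − 7·a)    [distributive law]
= (4·a − 22·a·d − 4·a^2 + 3 + d − 24·d^2)·(−9 − 7·a)    [combine like terms]
= −36·a − 28·a^2 + 198·a·d + 154·a^2·d + 36·a^2 + 28·a^3 − 27 − 21·a − 9·d − 7·a·d + 216·d^2 + 168·a·d^2    [distributive law]
= −57·a + 8·a^2 + 191·a·d + 154·a^2·d + 28·a^3 − 27 − 9·d + 216·d^2 + 168·a·d^2    [combine like terms]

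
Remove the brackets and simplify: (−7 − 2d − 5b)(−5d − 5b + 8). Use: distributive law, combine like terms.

(−7 − 2d − 5b)(−5d − 5b + 8)
= 35d + 35b − 56 + 10d^2 + 10bd − 16d + 25bd + 25b^2 − 40b    [distributive law]
= 19d − 5b − 56 + 10d^2 + 35bd + 25b^2    [combine like terms]

19d − 5b − 56 + 10d^2 + 35bd + 25b^2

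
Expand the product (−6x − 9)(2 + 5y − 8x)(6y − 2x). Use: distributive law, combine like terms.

(−6x − 9)(2 + 5y − 8x)(6y − 2x)
= (−12x − 30xy + 48x^2 − 18 − 45y + 72x)(6y − 2x)    [distributive law]
= (60x − 30xy + 48x^2 − 18 − 45y)(6y − 2x)    [combine like terms]
= 360xy − 120x^2 − 180xy^2 + 60x^2y + 288x^2y − 96x^3 − 108y + 36x − 270y^2 + 90xy    [distributive law]
= 450xy − 120x^2 − 180xy^2 + 348x^2y − 96x^3 − 108y + 36x − 270y^2    [combine like terms]

450xy − 120x^2 − 180xy^2 + 348x^2y − 96x^3 − 108y + 36x − 270y^2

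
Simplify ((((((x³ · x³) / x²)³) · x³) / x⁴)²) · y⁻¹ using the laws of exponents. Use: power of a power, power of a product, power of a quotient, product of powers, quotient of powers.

((((((x³ · x³) / x²)³) · x³) / x⁴)²) · y⁻¹
= ((((((x³ · x³) / x²)³) · x³)²) / ((x⁴)²)) · y⁻¹    [power of a quotient]
= ((((((x³ · x³) / x²)³)²) · ((x³)²)) / ((x⁴)²)) · y⁻¹    [power of a product]
= (((((x³ · x³) / x²)⁶) · ((x³)²)) / ((x⁴)²)) · y⁻¹    [power of a power]
= (((((x³ · x³)⁶) / ((x²)⁶)) · ((x³)²)) / ((x⁴)²)) · y⁻¹    [power of a quotient]
= ((((((x³)⁶) · ((x³)⁶)) / ((x²)⁶)) · ((x³)²)) / ((x⁴)²)) · y⁻¹    [power of a product]
= ((((x¹⁸ · ((x³)⁶)) / ((x²)⁶)) · ((x³)²)) / ((x⁴)²)) · y⁻¹    [power of a power]
= ((((x¹⁸ · x¹⁸) / ((x²)⁶)) · ((x³)²)) / ((x⁴)²)) · y⁻¹    [power of a power]
= (((x³⁶ / ((x²)⁶)) · ((x³)²)) / ((x⁴)²)) · y⁻¹    [product of powers]
= (((x³⁶ / x¹²) · ((x³)²)) / ((x⁴)²)) · y⁻¹    [power of a power]
= ((x²⁴ · ((x³)²)) / ((x⁴)²)) · y⁻¹    [quotient of powers]
= ((x²⁴ · x⁶) / ((x⁴)²)) · y⁻¹    [power of a power]
= (x³⁰ / ((x⁴)²)) · y⁻¹    [product of powers]
= (x³⁰ / x⁸) · y⁻¹    [power of a power]
= x²² · y⁻¹    [quotient of powers]
= x²²·y⁻¹    [rearrange]

x²²·y⁻¹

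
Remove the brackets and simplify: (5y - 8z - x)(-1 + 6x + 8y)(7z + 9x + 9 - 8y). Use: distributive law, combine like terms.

-675yz + 145xy - 45y + 400y^2 - 38xyz + 246x^2y + 184xy^2 + 792y^2z - 320y^3 + 56z^2 - 353xz + 72z - 336xz^2 - 474x^2z - 448yz^2 - 45x^2 + 9x - 54x^3

(5y - 8z - x)(-1 + 6x + 8y)(7z + 9x + 9 - 8y)
= (-5y + 30xy + 40y^2 + 8z - 48xz - 64yz + x - 6x^2 - 8xy)(7z + 9x + 9 - 8y)    [distributive law]
= (-5y + 22xy + 40y^2 + 8z - 48xz - 64yz + x - 6x^2)(7z + 9x + 9 - 8y)    [combine like terms]
= -35yz - 45xy - 45y + 40y^2 + 154xyz + 198x^2y + 198xy - 176xy^2 + 280y^2z + 360xy^2 + 360y^2 - 320y^3 + 56z^2 + 72xz + 72z - 64yz - 336xz^2 - 432x^2z - 432xz + 384xyz - 448yz^2 - 576xyz - 576yz + 512y^2z + 7xz + 9x^2 + 9x - 8xy - 42x^2z - 54x^3 - 54x^2 + 48x^2y    [distributive law]
= -675yz + 145xy - 45y + 400y^2 - 38xyz + 246x^2y + 184xy^2 + 792y^2z - 320y^3 + 56z^2 - 353xz + 72z - 336xz^2 - 474x^2z - 448yz^2 - 45x^2 + 9x - 54x^3    [combine like terms]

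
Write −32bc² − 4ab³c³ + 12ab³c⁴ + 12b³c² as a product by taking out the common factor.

4bc²(−8 − ab²c + 3ab²c² + 3b²)

−32bc² − 4ab³c³ + 12ab³c⁴ + 12b³c²
= 4(−8bc² − ab³c³ + 3ab³c⁴ + 3b³c²)    [factor out 4]
= 4bc²(−8 − ab²c + 3ab²c² + 3b²)    [factor out bc²]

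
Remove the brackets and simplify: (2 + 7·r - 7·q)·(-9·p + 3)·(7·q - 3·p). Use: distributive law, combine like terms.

-63·p·q + 54·p^2 + 42·q - 18·p - 441·p·q·r + 189·p^2·r + 147·q·r - 63·p·r + 441·p·q^2 - 189·p^2·q - 147·q^2

(2 + 7·r - 7·q)·(-9·p + 3)·(7·q - 3·p)
= (-18·p + 6 - 63·p·r + 21·r + 63·p·q - 21·q)·(7·q - 3·p)    [distributive law]
= -126·p·q + 54·p^2 + 42·q - 18·p - 441·p·q·r + 189·p^2·r + 147·q·r - 63·p·r + 441·p·q^2 - 189·p^2·q - 147·q^2 + 63·p·q    [distributive law]
= -63·p·q + 54·p^2 + 42·q - 18·p - 441·p·q·r + 189·p^2·r + 147·q·r - 63·p·r + 441·p·q^2 - 189·p^2·q - 147·q^2    [combine like terms]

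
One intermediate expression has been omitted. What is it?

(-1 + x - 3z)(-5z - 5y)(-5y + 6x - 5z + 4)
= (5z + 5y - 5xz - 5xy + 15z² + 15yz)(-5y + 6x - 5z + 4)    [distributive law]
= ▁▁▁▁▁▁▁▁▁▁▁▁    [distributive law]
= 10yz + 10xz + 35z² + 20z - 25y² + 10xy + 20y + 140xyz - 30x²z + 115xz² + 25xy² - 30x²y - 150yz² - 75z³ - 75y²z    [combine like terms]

Applying distributive law to the line above:

-25yz + 30xz - 25z² + 20z - 25y² + 30xy - 25yz + 20y + 25xyz - 30x²z + 25xz² - 20xz + 25xy² - 30x²y + 25xyz - 20xy - 75yz² + 90xz² - 75z³ + 60z² - 75y²z + 90xyz - 75yz² + 60yz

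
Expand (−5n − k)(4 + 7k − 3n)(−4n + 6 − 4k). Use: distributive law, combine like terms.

170n² − 120n − 96kn + 68kn² + 156k²n − 60n³ − 24k − 26k² + 28k³

(−5n − k)(4 + 7k − 3n)(−4n + 6 − 4k)
= (−20n − 35kn + 15n² − 4k − 7k² + 3kn)(−4n + 6 − 4k)    [distributive law]
= (−20n − 32kn + 15n² − 4k − 7k²)(−4n + 6 − 4k)    [combine like terms]
= 80n² − 120n + 80kn + 128kn² − 192kn + 128k²n − 60n³ + 90n² − 60kn² + 16kn − 24k + 16k² + 28k²n − 42k² + 28k³    [distributive law]
= 170n² − 120n − 96kn + 68kn² + 156k²n − 60n³ − 24k − 26k² + 28k³    [combine like terms]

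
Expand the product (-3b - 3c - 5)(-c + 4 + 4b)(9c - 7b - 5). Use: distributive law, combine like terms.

-102bc^2 - 45b^2c - 194bc + 284b^2 + 300b + 84b^3 + 27c^3 - 78c^2 - 145c + 100

(-3b - 3c - 5)(-c + 4 + 4b)(9c - 7b - 5)
= (3bc - 12b - 12b^2 + 3c^2 - 12c - 12bc + 5c - 20 - 20b)(9c - 7b - 5)    [distributive law]
= (-9bc - 32b - 12b^2 + 3c^2 - 7c - 20)(9c - 7b - 5)    [combine like terms]
= -81bc^2 + 63b^2c + 45bc - 288bc + 224b^2 + 160b - 108b^2c + 84b^3 + 60b^2 + 27c^3 - 21bc^2 - 15c^2 - 63c^2 + 49bc + 35c - 180c + 140b + 100    [distributive law]
= -102bc^2 - 45b^2c - 194bc + 284b^2 + 300b + 84b^3 + 27c^3 - 78c^2 - 145c + 100    [combine like terms]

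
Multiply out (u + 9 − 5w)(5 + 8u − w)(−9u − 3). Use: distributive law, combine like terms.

−717u² − 636u − 72u³ + 369u²w + 429uw − 135 + 102w − 45uw² − 15w²

(u + 9 − 5w)(5 + 8u − w)(−9u − 3)
= (5u + 8u² − uw + 45 + 72u − 9w − 25w − 40uw + 5w²)(−9u − 3)    [distributive law]
= (77u + 8u² − 41uw + 45 − 34w + 5w²)(−9u − 3)    [combine like terms]
= −693u² − 231u − 72u³ − 24u² + 369u²w + 123uw − 405u − 135 + 306uw + 102w − 45uw² − 15w²    [distributive law]
= −717u² − 636u − 72u³ + 369u²w + 429uw − 135 + 102w − 45uw² − 15w²    [combine like terms]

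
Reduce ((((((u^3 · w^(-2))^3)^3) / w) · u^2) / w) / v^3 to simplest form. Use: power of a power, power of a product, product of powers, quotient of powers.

u^29v^(-3)w^(-20)

((((((u^3 · w^(-2))^3)^3) / w) · u^2) / w) / v^3
= (((((u^3 · w^(-2))^9) / w) · u^2) / w) / v^3    [power of a power]
= ((((((u^3)^9) · ((w^(-2))^9)) / w) · u^2) / w) / v^3    [power of a product]
= ((((u^27 · ((w^(-2))^9)) / w) · u^2) / w) / v^3    [power of a power]
= ((((u^27 · w^(-18)) / w) · u^2) / w) / v^3    [power of a power]
= u^29v^(-3)w^(-20)    [quotient of powers; product of powers]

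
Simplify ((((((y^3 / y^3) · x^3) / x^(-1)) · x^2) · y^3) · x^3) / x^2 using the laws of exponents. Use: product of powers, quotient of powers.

((((((y^3 / y^3) · x^3) / x^(-1)) · x^2) · y^3) · x^3) / x^2
= (((((y^0 · x^3) / x^(-1)) · x^2) · y^3) · x^3) / x^2    [quotient of powers]
= x^7y^3    [quotient of powers; product of powers]

x^7y^3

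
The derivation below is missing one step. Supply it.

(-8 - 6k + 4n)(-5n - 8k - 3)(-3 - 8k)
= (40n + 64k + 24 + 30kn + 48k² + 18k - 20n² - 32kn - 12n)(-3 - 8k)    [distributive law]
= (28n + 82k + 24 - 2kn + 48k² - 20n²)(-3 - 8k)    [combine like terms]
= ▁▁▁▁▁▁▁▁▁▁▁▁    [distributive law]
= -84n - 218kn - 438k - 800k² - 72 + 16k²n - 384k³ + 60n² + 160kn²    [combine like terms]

By distributive law:

-84n - 224kn - 246k - 656k² - 72 - 192k + 6kn + 16k²n - 144k² - 384k³ + 60n² + 160kn²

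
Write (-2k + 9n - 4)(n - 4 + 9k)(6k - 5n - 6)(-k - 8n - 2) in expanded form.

300k^3n - 4171k^2n^2 - 74k^2n + 2773kn^3 + 5128kn^2 - 1124kn + 276k^3 - 144k^2 - 432k + 108k^4 + 360n^4 - 1078n^3 - 1572n^2 + 448n + 192

(-2k + 9n - 4)(n - 4 + 9k)(6k - 5n - 6)(-k - 8n - 2)
= (-2kn + 8k - 18k^2 + 9n^2 - 36n + 81kn - 4n + 16 - 36k)(6k - 5n - 6)(-k - 8n - 2)    [distributive law]
= (79kn - 28k - 18k^2 + 9n^2 - 40n + 16)(6k - 5n - 6)(-k - 8n - 2)    [combine like terms]
= (474k^2n - 395kn^2 - 474kn - 168k^2 + 140kn + 168k - 108k^3 + 90k^2n + 108k^2 + 54kn^2 - 45n^3 - 54n^2 - 240kn + 200n^2 + 240n + 96k - 80n - 96)(-k - 8n - 2)    [distributive law]
= (564k^2n - 341kn^2 - 574kn - 60k^2 + 264k - 108k^3 - 45n^3 + 146n^2 + 160n - 96)(-k - 8n - 2)    [combine like terms]
= -564k^3n - 4512k^2n^2 - 1128k^2n + 341k^2n^2 + 2728kn^3 + 682kn^2 + 574k^2n + 4592kn^2 + 1148kn + 60k^3 + 480k^2n + 120k^2 - 264k^2 - 2112kn - 528k + 108k^4 + 864k^3n + 216k^3 + 45kn^3 + 360n^4 + 90n^3 - 146kn^2 - 1168n^3 - 292n^2 - 160kn - 1280n^2 - 320n + 96k + 768n + 192    [distributive law]
= 300k^3n - 4171k^2n^2 - 74k^2n + 2773kn^3 + 5128kn^2 - 1124kn + 276k^3 - 144k^2 - 432k + 108k^4 + 360n^4 - 1078n^3 - 1572n^2 + 448n + 192    [combine like terms]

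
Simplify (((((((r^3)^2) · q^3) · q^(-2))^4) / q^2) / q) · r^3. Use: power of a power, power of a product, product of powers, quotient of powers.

qr^27

(((((((r^3)^2) · q^3) · q^(-2))^4) / q^2) / q) · r^3
= (((((((r^3)^2) · q^3)^4) · ((q^(-2))^4)) / q^2) / q) · r^3    [power of a product]
= (((((((r^3)^2)^4) · ((q^3)^4)) · ((q^(-2))^4)) / q^2) / q) · r^3    [power of a product]
= ((((((r^3)^8) · ((q^3)^4)) · ((q^(-2))^4)) / q^2) / q) · r^3    [power of a power]
= ((((r^24 · ((q^3)^4)) · ((q^(-2))^4)) / q^2) / q) · r^3    [power of a power]
= ((((r^24 · q^12) · ((q^(-2))^4)) / q^2) / q) · r^3    [power of a power]
= ((((r^24 · q^12) · q^(-8)) / q^2) / q) · r^3    [power of a power]
= qr^27    [quotient of powers; product of powers]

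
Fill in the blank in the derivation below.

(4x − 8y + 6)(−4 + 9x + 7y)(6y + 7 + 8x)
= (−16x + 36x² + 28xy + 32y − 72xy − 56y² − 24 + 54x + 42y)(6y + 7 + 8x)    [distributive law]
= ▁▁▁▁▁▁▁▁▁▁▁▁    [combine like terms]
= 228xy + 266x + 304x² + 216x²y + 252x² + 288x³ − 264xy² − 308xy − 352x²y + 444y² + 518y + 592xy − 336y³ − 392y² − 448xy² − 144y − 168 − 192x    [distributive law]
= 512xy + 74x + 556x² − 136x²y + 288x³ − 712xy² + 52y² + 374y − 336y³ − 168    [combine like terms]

By combine like terms:

(38x + 36x² − 44xy + 74y − 56y² − 24)(6y + 7 + 8x)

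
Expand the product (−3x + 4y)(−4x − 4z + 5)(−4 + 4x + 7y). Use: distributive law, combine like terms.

(−3x + 4y)(−4x − 4z + 5)(−4 + 4x + 7y)
= (12x^2 + 12xz − 15x − 16xy − 16yz + 20y)(−4 + 4x + 7y)    [distributive law]
= −48x^2 + 48x^3 + 84x^2y − 48xz + 48x^2z + 84xyz + 60x − 60x^2 − 105xy + 64xy − 64x^2y − 112xy^2 + 64yz − 64xyz − 112y^2z − 80y + 80xy + 140y^2    [distributive law]
= −108x^2 + 48x^3 + 20x^2y − 48xz + 48x^2z + 20xyz + 60x + 39xy − 112xy^2 + 64yz − 112y^2z − 80y + 140y^2    [combine like terms]

−108x^2 + 48x^3 + 20x^2y − 48xz + 48x^2z + 20xyz + 60x + 39xy − 112xy^2 + 64yz − 112y^2z − 80y + 140y^2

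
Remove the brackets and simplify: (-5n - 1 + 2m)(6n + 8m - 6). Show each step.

-30n^2 - 28mn + 24n - 20m + 6 + 16m^2

(-5n - 1 + 2m)(6n + 8m - 6)
= -30n^2 - 40mn + 30n - 6n - 8m + 6 + 12mn + 16m^2 - 12m    [distributive law]
= -30n^2 - 28mn + 24n - 20m + 6 + 16m^2    [combine like terms]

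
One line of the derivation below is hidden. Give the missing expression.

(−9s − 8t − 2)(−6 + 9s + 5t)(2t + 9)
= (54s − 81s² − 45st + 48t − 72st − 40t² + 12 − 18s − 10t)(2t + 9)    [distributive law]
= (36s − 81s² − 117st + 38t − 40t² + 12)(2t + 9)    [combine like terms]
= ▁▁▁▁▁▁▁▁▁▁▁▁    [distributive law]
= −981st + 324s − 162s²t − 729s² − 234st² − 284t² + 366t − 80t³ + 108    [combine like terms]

By distributive law:

72st + 324s − 162s²t − 729s² − 234st² − 1053st + 76t² + 342t − 80t³ − 360t² + 24t + 108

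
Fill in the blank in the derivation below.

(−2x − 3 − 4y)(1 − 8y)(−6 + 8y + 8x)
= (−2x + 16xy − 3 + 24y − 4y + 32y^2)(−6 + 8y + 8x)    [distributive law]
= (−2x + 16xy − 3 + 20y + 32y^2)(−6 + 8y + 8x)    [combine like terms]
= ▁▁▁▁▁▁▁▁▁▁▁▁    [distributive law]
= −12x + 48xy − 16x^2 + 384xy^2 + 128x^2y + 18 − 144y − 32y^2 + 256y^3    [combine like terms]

By distributive law:

12x − 16xy − 16x^2 − 96xy + 128xy^2 + 128x^2y + 18 − 24y − 24x − 120y + 160y^2 + 160xy − 192y^2 + 256y^3 + 256xy^2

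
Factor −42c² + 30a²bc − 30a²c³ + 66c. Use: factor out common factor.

−42c² + 30a²bc − 30a²c³ + 66c
= 6(−7c² + 5a²bc − 5a²c³ + 11c)    [factor out 6]
= 6c(−7c + 5a²b − 5a²c² + 11)    [factor out c]

6c(−7c + 5a²b − 5a²c² + 11)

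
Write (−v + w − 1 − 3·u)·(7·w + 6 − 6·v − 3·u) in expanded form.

(−v + w − 1 − 3·u)·(7·w + 6 − 6·v − 3·u)
= −7·v·w − 6·v + 6·v² + 3·u·v + 7·w² + 6·w − 6·v·w − 3·u·w − 7·w − 6 + 6·v + 3·u − 21·u·w − 18·u + 18·u·v + 9·u²    [distributive law]
= −13·v·w + 6·v² + 21·u·v + 7·w² − w − 24·u·w − 6 − 15·u + 9·u²    [combine like terms]

−13·v·w + 6·v² + 21·u·v + 7·w² − w − 24·u·w − 6 − 15·u + 9·u²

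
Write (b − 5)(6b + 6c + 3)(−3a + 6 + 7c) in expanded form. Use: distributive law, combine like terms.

−18ab^2 + 36b^2 + 42b^2c − 18abc − 153bc + 42bc^2 + 81ab − 162b + 90ac − 285c − 210c^2 + 45a − 90

(b − 5)(6b + 6c + 3)(−3a + 6 + 7c)
= (6b^2 + 6bc + 3b − 30b − 30c − 15)(−3a + 6 + 7c)    [distributive law]
= (6b^2 + 6bc − 27b − 30c − 15)(−3a + 6 + 7c)    [combine like terms]
= −18ab^2 + 36b^2 + 42b^2c − 18abc + 36bc + 42bc^2 + 81ab − 162b − 189bc + 90ac − 180c − 210c^2 + 45a − 90 − 105c    [distributive law]
= −18ab^2 + 36b^2 + 42b^2c − 18abc − 153bc + 42bc^2 + 81ab − 162b + 90ac − 285c − 210c^2 + 45a − 90    [combine like terms]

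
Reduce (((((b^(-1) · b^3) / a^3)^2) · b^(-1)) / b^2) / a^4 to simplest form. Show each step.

a^(-10)b

(((((b^(-1) · b^3) / a^3)^2) · b^(-1)) / b^2) / a^4
= (((((b^(-1) · b^3)^2) / ((a^3)^2)) · b^(-1)) / b^2) / a^4    [power of a quotient]
= ((((((b^(-1))^2) · ((b^3)^2)) / ((a^3)^2)) · b^(-1)) / b^2) / a^4    [power of a product]
= ((((b^(-2) · ((b^3)^2)) / ((a^3)^2)) · b^(-1)) / b^2) / a^4    [power of a power]
= ((((b^(-2) · b^6) / ((a^3)^2)) · b^(-1)) / b^2) / a^4    [power of a power]
= (((b^4 / ((a^3)^2)) · b^(-1)) / b^2) / a^4    [product of powers]
= (((b^4 / a^6) · b^(-1)) / b^2) / a^4    [power of a power]
= a^(-10)b    [quotient of powers; product of powers]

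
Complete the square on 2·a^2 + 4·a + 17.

2(a + 1)^2 + 15

2·a^2 + 4·a + 17
= 2(a^2 + 2·a) + 17    [factor out 2 from the a-terms]
= 2(a^2 + 2·a + 1 − 1) + 17    [add and subtract 1 inside the bracket]
= 2(a + 1)^2 − 2 + 17    [perfect-square identity]
= 2(a + 1)^2 + 15    [combine constants]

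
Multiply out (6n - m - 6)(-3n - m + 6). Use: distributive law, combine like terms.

(6n - m - 6)(-3n - m + 6)
= -18n² - 6mn + 36n + 3mn + m² - 6m + 18n + 6m - 36    [distributive law]
= -18n² - 3mn + 54n + m² - 36    [combine like terms]

-18n² - 3mn + 54n + m² - 36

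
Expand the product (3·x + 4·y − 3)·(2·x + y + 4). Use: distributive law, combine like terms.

(3·x + 4·y − 3)·(2·x + y + 4)
= 6·x² + 3·x·y + 12·x + 8·x·y + 4·y² + 16·y − 6·x − 3·y − 12    [distributive law]
= 6·x² + 11·x·y + 6·x + 4·y² + 13·y − 12    [combine like terms]

6·x² + 11·x·y + 6·x + 4·y² + 13·y − 12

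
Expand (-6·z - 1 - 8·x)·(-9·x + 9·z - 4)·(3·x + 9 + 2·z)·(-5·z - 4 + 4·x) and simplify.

-1242·x^2·z^2 - 4355·x^2·z - 720·x^3·z - 857·x·z^2 - 1193·x·z + 558·x·z^3 + 2712·z^3 + 1109·z^2 + 540·z^4 - 752·z - 1560·x^2 + 2220·x^3 - 1380·x - 144 + 864·x^4

(-6·z - 1 - 8·x)·(-9·x + 9·z - 4)·(3·x + 9 + 2·z)·(-5·z - 4 + 4·x)
= (54·x·z - 54·z^2 + 24·z + 9·x - 9·z + 4 + 72·x^2 - 72·x·z + 32·x)·(3·x + 9 + 2·z)·(-5·z - 4 + 4·x)    [distributive law]
= (-18·x·z - 54·z^2 + 15·z + 41·x + 4 + 72·x^2)·(3·x + 9 + 2·z)·(-5·z - 4 + 4·x)    [combine like terms]
= (-54·x^2·z - 162·x·z - 36·x·z^2 - 162·x·z^2 - 486·z^2 - 108·z^3 + 45·x·z + 135·z + 30·z^2 + 123·x^2 + 369·x + 82·x·z + 12·x + 36 + 8·z + 216·x^3 + 648·x^2 + 144·x^2·z)·(-5·z - 4 + 4·x)    [distributive law]
= (90·x^2·z - 35·x·z - 198·x·z^2 - 456·z^2 - 108·z^3 + 143·z + 771·x^2 + 381·x + 36 + 216·x^3)·(-5·z - 4 + 4·x)    [combine like terms]
= -450·x^2·z^2 - 360·x^2·z + 360·x^3·z + 175·x·z^2 + 140·x·z - 140·x^2·z + 990·x·z^3 + 792·x·z^2 - 792·x^2·z^2 + 2280·z^3 + 1824·z^2 - 1824·x·z^2 + 540·z^4 + 432·z^3 - 432·x·z^3 - 715·z^2 - 572·z + 572·x·z - 3855·x^2·z - 3084·x^2 + 3084·x^3 - 1905·x·z - 1524·x + 1524·x^2 - 180·z - 144 + 144·x - 1080·x^3·z - 864·x^3 + 864·x^4    [distributive law]
= -1242·x^2·z^2 - 4355·x^2·z - 720·x^3·z - 857·x·z^2 - 1193·x·z + 558·x·z^3 + 2712·z^3 + 1109·z^2 + 540·z^4 - 752·z - 1560·x^2 + 2220·x^3 - 1380·x - 144 + 864·x^4    [combine like terms]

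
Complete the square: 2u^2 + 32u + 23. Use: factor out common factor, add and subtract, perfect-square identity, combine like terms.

2u^2 + 32u + 23
= 2(u^2 + 16u) + 23    [factor out 2 from the u-terms]
= 2(u^2 + 16u + 64 − 64) + 23    [add and subtract 64 inside the bracket]
= 2(u + 8)^2 − 128 + 23    [perfect-square identity]
= 2(u + 8)^2 − 105    [combine constants]

2(u + 8)^2 − 105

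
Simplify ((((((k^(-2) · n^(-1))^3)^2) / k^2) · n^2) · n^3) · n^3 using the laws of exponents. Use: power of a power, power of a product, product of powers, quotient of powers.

((((((k^(-2) · n^(-1))^3)^2) / k^2) · n^2) · n^3) · n^3
= (((((k^(-2) · n^(-1))^6) / k^2) · n^2) · n^3) · n^3    [power of a power]
= ((((((k^(-2))^6) · ((n^(-1))^6)) / k^2) · n^2) · n^3) · n^3    [power of a product]
= ((((k^(-12) · ((n^(-1))^6)) / k^2) · n^2) · n^3) · n^3    [power of a power]
= ((((k^(-12) · n^(-6)) / k^2) · n^2) · n^3) · n^3    [power of a power]
= k^(-14)n^2    [quotient of powers; product of powers]

k^(-14)n^2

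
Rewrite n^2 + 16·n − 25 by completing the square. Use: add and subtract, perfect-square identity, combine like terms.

(n + 8)^2 − 89

n^2 + 16·n − 25
= n^2 + 16·n + 64 − 64 − 25    [add and subtract 64]
= (n + 8)^2 − 64 − 25    [perfect-square identity]
= (n + 8)^2 − 89    [combine constants]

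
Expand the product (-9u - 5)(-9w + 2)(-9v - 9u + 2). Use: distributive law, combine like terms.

-729uvw - 729u²w - 243uw + 162uv + 162u² + 54u - 405vw + 90w + 90v - 20

(-9u - 5)(-9w + 2)(-9v - 9u + 2)
= (81uw - 18u + 45w - 10)(-9v - 9u + 2)    [distributive law]
= -729uvw - 729u²w + 162uw + 162uv + 162u² - 36u - 405vw - 405uw + 90w + 90v + 90u - 20    [distributive law]
= -729uvw - 729u²w - 243uw + 162uv + 162u² + 54u - 405vw + 90w + 90v - 20    [combine like terms]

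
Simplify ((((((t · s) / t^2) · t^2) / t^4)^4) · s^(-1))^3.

((((((t · s) / t^2) · t^2) / t^4)^4) · s^(-1))^3
= ((((((t · s) / t^2) · t^2) / t^4)^4)^3) · ((s^(-1))^3)    [power of a product]
= (((((t · s) / t^2) · t^2) / t^4)^12) · ((s^(-1))^3)    [power of a power]
= (((((t · s) / t^2) · t^2)^12) / ((t^4)^12)) · ((s^(-1))^3)    [power of a quotient]
= (((((t · s) / t^2)^12) · ((t^2)^12)) / ((t^4)^12)) · ((s^(-1))^3)    [power of a product]
= (((((t · s)^12) / ((t^2)^12)) · ((t^2)^12)) / ((t^4)^12)) · ((s^(-1))^3)    [power of a quotient]
= (((((t^12) · (s^12)) / ((t^2)^12)) · ((t^2)^12)) / ((t^4)^12)) · ((s^(-1))^3)    [power of a product]
= ((((t^12 · s^12) / t^24) · ((t^2)^12)) / ((t^4)^12)) · ((s^(-1))^3)    [power of a power]
= ((((t^12 · s^12) / t^24) · t^24) / ((t^4)^12)) · ((s^(-1))^3)    [power of a power]
= ((((t^12 · s^12) / t^24) · t^24) / t^48) · ((s^(-1))^3)    [power of a power]
= ((((t^12 · s^12) / t^24) · t^24) / t^48) · s^(-3)    [power of a power]
= s^9t^(-36)    [quotient of powers; product of powers]

s^9t^(-36)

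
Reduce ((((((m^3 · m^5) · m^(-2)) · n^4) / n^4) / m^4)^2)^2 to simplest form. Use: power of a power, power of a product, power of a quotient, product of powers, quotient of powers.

((((((m^3 · m^5) · m^(-2)) · n^4) / n^4) / m^4)^2)^2
= (((((m^3 · m^5) · m^(-2)) · n^4) / n^4) / m^4)^4    [power of a power]
= (((((m^3 · m^5) · m^(-2)) · n^4) / n^4)^4) / ((m^4)^4)    [power of a quotient]
= (((((m^3 · m^5) · m^(-2)) · n^4)^4) / ((n^4)^4)) / ((m^4)^4)    [power of a quotient]
= (((((m^3 · m^5) · m^(-2))^4) · ((n^4)^4)) / ((n^4)^4)) / ((m^4)^4)    [power of a product]
= (((((m^3 · m^5)^4) · ((m^(-2))^4)) · ((n^4)^4)) / ((n^4)^4)) / ((m^4)^4)    [power of a product]
= ((((((m^3)^4) · ((m^5)^4)) · ((m^(-2))^4)) · ((n^4)^4)) / ((n^4)^4)) / ((m^4)^4)    [power of a product]
= ((((m^12 · ((m^5)^4)) · ((m^(-2))^4)) · ((n^4)^4)) / ((n^4)^4)) / ((m^4)^4)    [power of a power]
= ((((m^12 · m^20) · ((m^(-2))^4)) · ((n^4)^4)) / ((n^4)^4)) / ((m^4)^4)    [power of a power]
= (((m^32 · ((m^(-2))^4)) · ((n^4)^4)) / ((n^4)^4)) / ((m^4)^4)    [product of powers]
= (((m^32 · m^(-8)) · ((n^4)^4)) / ((n^4)^4)) / ((m^4)^4)    [power of a power]
= ((m^24 · ((n^4)^4)) / ((n^4)^4)) / ((m^4)^4)    [product of powers]
= ((m^24 · n^16) / ((n^4)^4)) / ((m^4)^4)    [power of a power]
= ((m^24 · n^16) / n^16) / ((m^4)^4)    [power of a power]
= ((m^24 · n^16) / n^16) / m^16    [power of a power]
= m^8    [quotient of powers]

m^8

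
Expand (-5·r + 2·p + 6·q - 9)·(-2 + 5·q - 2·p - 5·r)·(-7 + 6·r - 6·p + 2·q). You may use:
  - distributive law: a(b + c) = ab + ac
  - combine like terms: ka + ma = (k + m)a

(-5·r + 2·p + 6·q - 9)·(-2 + 5·q - 2·p - 5·r)·(-7 + 6·r - 6·p + 2·q)
= (10·r - 25·q·r + 10·p·r + 25·r² - 4·p + 10·p·q - 4·p² - 10·p·r - 12·q + 30·q² - 12·p·q - 30·q·r + 18 - 45·q + 18·p + 45·r)·(-7 + 6·r - 6·p + 2·q)    [distributive law]
= (55·r - 55·q·r + 25·r² + 14·p - 2·p·q - 4·p² - 57·q + 30·q² + 18)·(-7 + 6·r - 6·p + 2·q)    [combine like terms]
= -385·r + 330·r² - 330·p·r + 110·q·r + 385·q·r - 330·q·r² + 330·p·q·r - 110·q²·r - 175·r² + 150·r³ - 150·p·r² + 50·q·r² - 98·p + 84·p·r - 84·p² + 28·p·q + 14·p·q - 12·p·q·r + 12·p²·q - 4·p·q² + 28·p² - 24·p²·r + 24·p³ - 8·p²·q + 399·q - 342·q·r + 342·p·q - 114·q² - 210·q² + 180·q²·r - 180·p·q² + 60·q³ - 126 + 108·r - 108·p + 36·q    [distributive law]
= -277·r + 155·r² - 246·p·r + 153·q·r - 280·q·r² + 318·p·q·r + 70·q²·r + 150·r³ - 150·p·r² - 206·p - 56·p² + 384·p·q + 4·p²·q - 184·p·q² - 24·p²·r + 24·p³ + 435·q - 324·q² + 60·q³ - 126    [combine like terms]

-277·r + 155·r² - 246·p·r + 153·q·r - 280·q·r² + 318·p·q·r + 70·q²·r + 150·r³ - 150·p·r² - 206·p - 56·p² + 384·p·q + 4·p²·q - 184·p·q² - 24·p²·r + 24·p³ + 435·q - 324·q² + 60·q³ - 126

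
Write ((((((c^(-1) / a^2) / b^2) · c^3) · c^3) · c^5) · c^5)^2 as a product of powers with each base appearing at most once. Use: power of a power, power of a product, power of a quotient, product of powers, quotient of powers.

((((((c^(-1) / a^2) / b^2) · c^3) · c^3) · c^5) · c^5)^2
= ((((((c^(-1) / a^2) / b^2) · c^3) · c^3) · c^5)^2) · ((c^5)^2)    [power of a product]
= ((((((c^(-1) / a^2) / b^2) · c^3) · c^3)^2) · ((c^5)^2)) · ((c^5)^2)    [power of a product]
= ((((((c^(-1) / a^2) / b^2) · c^3)^2) · ((c^3)^2)) · ((c^5)^2)) · ((c^5)^2)    [power of a product]
= ((((((c^(-1) / a^2) / b^2)^2) · ((c^3)^2)) · ((c^3)^2)) · ((c^5)^2)) · ((c^5)^2)    [power of a product]
= ((((((c^(-1) / a^2)^2) / ((b^2)^2)) · ((c^3)^2)) · ((c^3)^2)) · ((c^5)^2)) · ((c^5)^2)    [power of a quotient]
= (((((((c^(-1))^2) / ((a^2)^2)) / ((b^2)^2)) · ((c^3)^2)) · ((c^3)^2)) · ((c^5)^2)) · ((c^5)^2)    [power of a quotient]
= (((((c^(-2) / ((a^2)^2)) / ((b^2)^2)) · ((c^3)^2)) · ((c^3)^2)) · ((c^5)^2)) · ((c^5)^2)    [power of a power]
= (((((c^(-2) / a^4) / ((b^2)^2)) · ((c^3)^2)) · ((c^3)^2)) · ((c^5)^2)) · ((c^5)^2)    [power of a power]
= (((((c^(-2) / a^4) / b^4) · ((c^3)^2)) · ((c^3)^2)) · ((c^5)^2)) · ((c^5)^2)    [power of a power]
= (((((c^(-2) / a^4) / b^4) · c^6) · ((c^3)^2)) · ((c^5)^2)) · ((c^5)^2)    [power of a power]
= (((((c^(-2) / a^4) / b^4) · c^6) · c^6) · ((c^5)^2)) · ((c^5)^2)    [power of a power]
= (((((c^(-2) / a^4) / b^4) · c^6) · c^6) · c^10) · ((c^5)^2)    [power of a power]
= (((((c^(-2) / a^4) / b^4) · c^6) · c^6) · c^10) · c^10    [power of a power]
= a^(-4)b^(-4)c^30    [quotient of powers; product of powers]

a^(-4)b^(-4)c^30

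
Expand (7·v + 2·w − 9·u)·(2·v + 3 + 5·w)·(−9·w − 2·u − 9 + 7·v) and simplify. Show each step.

(7·v + 2·w − 9·u)·(2·v + 3 + 5·w)·(−9·w − 2·u − 9 + 7·v)
= (14·v^2 + 21·v + 35·v·w + 4·v·w + 6·w + 10·w^2 − 18·u·v − 27·u − 45·u·w)·(−9·w − 2·u − 9 + 7·v)    [distributive law]
= (14·v^2 + 21·v + 39·v·w + 6·w + 10·w^2 − 18·u·v − 27·u − 45·u·w)·(−9·w − 2·u − 9 + 7·v)    [combine like terms]
= −126·v^2·w − 28·u·v^2 − 126·v^2 + 98·v^3 − 189·v·w − 42·u·v − 189·v + 147·v^2 − 351·v·w^2 − 78·u·v·w − 351·v·w + 273·v^2·w − 54·w^2 − 12·u·w − 54·w + 42·v·w − 90·w^3 − 20·u·w^2 − 90·w^2 + 70·v·w^2 + 162·u·v·w + 36·u^2·v + 162·u·v − 126·u·v^2 + 243·u·w + 54·u^2 + 243·u − 189·u·v + 405·u·w^2 + 90·u^2·w + 405·u·w − 315·u·v·w    [distributive law]
= 147·v^2·w − 154·u·v^2 + 21·v^2 + 98·v^3 − 498·v·w − 69·u·v − 189·v − 281·v·w^2 − 231·u·v·w − 144·w^2 + 636·u·w − 54·w − 90·w^3 + 385·u·w^2 + 36·u^2·v + 54·u^2 + 243·u + 90·u^2·w    [combine like terms]

147·v^2·w − 154·u·v^2 + 21·v^2 + 98·v^3 − 498·v·w − 69·u·v − 189·v − 281·v·w^2 − 231·u·v·w − 144·w^2 + 636·u·w − 54·w − 90·w^3 + 385·u·w^2 + 36·u^2·v + 54·u^2 + 243·u + 90·u^2·w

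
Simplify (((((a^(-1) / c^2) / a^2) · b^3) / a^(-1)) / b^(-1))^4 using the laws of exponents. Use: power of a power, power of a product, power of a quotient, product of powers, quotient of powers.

a^(-8)b^16c^(-8)

(((((a^(-1) / c^2) / a^2) · b^3) / a^(-1)) / b^(-1))^4
= (((((a^(-1) / c^2) / a^2) · b^3) / a^(-1))^4) / ((b^(-1))^4)    [power of a quotient]
= (((((a^(-1) / c^2) / a^2) · b^3)^4) / ((a^(-1))^4)) / ((b^(-1))^4)    [power of a quotient]
= (((((a^(-1) / c^2) / a^2)^4) · ((b^3)^4)) / ((a^(-1))^4)) / ((b^(-1))^4)    [power of a product]
= (((((a^(-1) / c^2)^4) / ((a^2)^4)) · ((b^3)^4)) / ((a^(-1))^4)) / ((b^(-1))^4)    [power of a quotient]
= ((((((a^(-1))^4) / ((c^2)^4)) / ((a^2)^4)) · ((b^3)^4)) / ((a^(-1))^4)) / ((b^(-1))^4)    [power of a quotient]
= ((((a^(-4) / ((c^2)^4)) / ((a^2)^4)) · ((b^3)^4)) / ((a^(-1))^4)) / ((b^(-1))^4)    [power of a power]
= ((((a^(-4) / c^8) / ((a^2)^4)) · ((b^3)^4)) / ((a^(-1))^4)) / ((b^(-1))^4)    [power of a power]
= ((((a^(-4) / c^8) / a^8) · ((b^3)^4)) / ((a^(-1))^4)) / ((b^(-1))^4)    [power of a power]
= ((((a^(-4) / c^8) / a^8) · b^12) / ((a^(-1))^4)) / ((b^(-1))^4)    [power of a power]
= ((((a^(-4) / c^8) / a^8) · b^12) / a^(-4)) / ((b^(-1))^4)    [power of a power]
= ((((a^(-4) / c^8) / a^8) · b^12) / a^(-4)) / b^(-4)    [power of a power]
= a^(-8)b^16c^(-8)    [quotient of powers; product of powers]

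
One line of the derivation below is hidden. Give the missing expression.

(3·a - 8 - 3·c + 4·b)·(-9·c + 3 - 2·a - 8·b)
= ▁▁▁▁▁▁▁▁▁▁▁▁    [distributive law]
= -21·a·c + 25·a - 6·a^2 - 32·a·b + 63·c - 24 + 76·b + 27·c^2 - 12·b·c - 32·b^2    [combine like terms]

After distributive law, the bracketed line is:

-27·a·c + 9·a - 6·a^2 - 24·a·b + 72·c - 24 + 16·a + 64·b + 27·c^2 - 9·c + 6·a·c + 24·b·c - 36·b·c + 12·b - 8·a·b - 32·b^2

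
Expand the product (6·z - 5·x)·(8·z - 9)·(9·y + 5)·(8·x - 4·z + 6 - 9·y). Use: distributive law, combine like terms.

(6·z - 5·x)·(8·z - 9)·(9·y + 5)·(8·x - 4·z + 6 - 9·y)
= (48·z^2 - 54·z - 40·x·z + 45·x)·(9·y + 5)·(8·x - 4·z + 6 - 9·y)    [distributive law]
= (432·y·z^2 + 240·z^2 - 486·y·z - 270·z - 360·x·y·z - 200·x·z + 405·x·y + 225·x)·(8·x - 4·z + 6 - 9·y)    [distributive law]
= 3456·x·y·z^2 - 1728·y·z^3 + 2592·y·z^2 - 3888·y^2·z^2 + 1920·x·z^2 - 960·z^3 + 1440·z^2 - 2160·y·z^2 - 3888·x·y·z + 1944·y·z^2 - 2916·y·z + 4374·y^2·z - 2160·x·z + 1080·z^2 - 1620·z + 2430·y·z - 2880·x^2·y·z + 1440·x·y·z^2 - 2160·x·y·z + 3240·x·y^2·z - 1600·x^2·z + 800·x·z^2 - 1200·x·z + 1800·x·y·z + 3240·x^2·y - 1620·x·y·z + 2430·x·y - 3645·x·y^2 + 1800·x^2 - 900·x·z + 1350·x - 2025·x·y    [distributive law]
= 4896·x·y·z^2 - 1728·y·z^3 + 2376·y·z^2 - 3888·y^2·z^2 + 2720·x·z^2 - 960·z^3 + 2520·z^2 - 5868·x·y·z - 486·y·z + 4374·y^2·z - 4260·x·z - 1620·z - 2880·x^2·y·z + 3240·x·y^2·z - 1600·x^2·z + 3240·x^2·y + 405·x·y - 3645·x·y^2 + 1800·x^2 + 1350·x    [combine like terms]

4896·x·y·z^2 - 1728·y·z^3 + 2376·y·z^2 - 3888·y^2·z^2 + 2720·x·z^2 - 960·z^3 + 2520·z^2 - 5868·x·y·z - 486·y·z + 4374·y^2·z - 4260·x·z - 1620·z - 2880·x^2·y·z + 3240·x·y^2·z - 1600·x^2·z + 3240·x^2·y + 405·x·y - 3645·x·y^2 + 1800·x^2 + 1350·x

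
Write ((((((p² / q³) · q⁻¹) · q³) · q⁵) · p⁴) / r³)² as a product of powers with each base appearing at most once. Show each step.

p¹²q⁸r⁻⁶

((((((p² / q³) · q⁻¹) · q³) · q⁵) · p⁴) / r³)²
= ((((((p² / q³) · q⁻¹) · q³) · q⁵) · p⁴)²) / ((r³)²)    [power of a quotient]
= ((((((p² / q³) · q⁻¹) · q³) · q⁵)²) · ((p⁴)²)) / ((r³)²)    [power of a product]
= ((((((p² / q³) · q⁻¹) · q³)²) · ((q⁵)²)) · ((p⁴)²)) / ((r³)²)    [power of a product]
= ((((((p² / q³) · q⁻¹)²) · ((q³)²)) · ((q⁵)²)) · ((p⁴)²)) / ((r³)²)    [power of a product]
= ((((((p² / q³)²) · ((q⁻¹)²)) · ((q³)²)) · ((q⁵)²)) · ((p⁴)²)) / ((r³)²)    [power of a product]
= (((((((p²)²) / ((q³)²)) · ((q⁻¹)²)) · ((q³)²)) · ((q⁵)²)) · ((p⁴)²)) / ((r³)²)    [power of a quotient]
= (((((p⁴ / ((q³)²)) · ((q⁻¹)²)) · ((q³)²)) · ((q⁵)²)) · ((p⁴)²)) / ((r³)²)    [power of a power]
= (((((p⁴ / q⁶) · ((q⁻¹)²)) · ((q³)²)) · ((q⁵)²)) · ((p⁴)²)) / ((r³)²)    [power of a power]
= (((((p⁴ / q⁶) · q⁻²) · ((q³)²)) · ((q⁵)²)) · ((p⁴)²)) / ((r³)²)    [power of a power]
= (((((p⁴ / q⁶) · q⁻²) · q⁶) · ((q⁵)²)) · ((p⁴)²)) / ((r³)²)    [power of a power]
= (((((p⁴ / q⁶) · q⁻²) · q⁶) · q¹⁰) · ((p⁴)²)) / ((r³)²)    [power of a power]
= (((((p⁴ / q⁶) · q⁻²) · q⁶) · q¹⁰) · p⁸) / ((r³)²)    [power of a power]
= (((((p⁴ / q⁶) · q⁻²) · q⁶) · q¹⁰) · p⁸) / r⁶    [power of a power]
= p¹²q⁸r⁻⁶    [quotient of powers; product of powers]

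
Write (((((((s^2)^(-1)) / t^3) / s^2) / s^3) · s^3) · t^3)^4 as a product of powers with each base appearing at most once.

(((((((s^2)^(-1)) / t^3) / s^2) / s^3) · s^3) · t^3)^4
= (((((((s^2)^(-1)) / t^3) / s^2) / s^3) · s^3)^4) · ((t^3)^4)    [power of a product]
= (((((((s^2)^(-1)) / t^3) / s^2) / s^3)^4) · ((s^3)^4)) · ((t^3)^4)    [power of a product]
= (((((((s^2)^(-1)) / t^3) / s^2)^4) / ((s^3)^4)) · ((s^3)^4)) · ((t^3)^4)    [power of a quotient]
= (((((((s^2)^(-1)) / t^3)^4) / ((s^2)^4)) / ((s^3)^4)) · ((s^3)^4)) · ((t^3)^4)    [power of a quotient]
= (((((((s^2)^(-1))^4) / ((t^3)^4)) / ((s^2)^4)) / ((s^3)^4)) · ((s^3)^4)) · ((t^3)^4)    [power of a quotient]
= ((((((s^2)^(-4)) / ((t^3)^4)) / ((s^2)^4)) / ((s^3)^4)) · ((s^3)^4)) · ((t^3)^4)    [power of a power]
= ((((s^(-8) / ((t^3)^4)) / ((s^2)^4)) / ((s^3)^4)) · ((s^3)^4)) · ((t^3)^4)    [power of a power]
= ((((s^(-8) / t^12) / ((s^2)^4)) / ((s^3)^4)) · ((s^3)^4)) · ((t^3)^4)    [power of a power]
= ((((s^(-8) / t^12) / s^8) / ((s^3)^4)) · ((s^3)^4)) · ((t^3)^4)    [power of a power]
= ((((s^(-8) / t^12) / s^8) / s^12) · ((s^3)^4)) · ((t^3)^4)    [power of a power]
= ((((s^(-8) / t^12) / s^8) / s^12) · s^12) · ((t^3)^4)    [power of a power]
= ((((s^(-8) / t^12) / s^8) / s^12) · s^12) · t^12    [power of a power]
= s^(-16)    [quotient of powers; product of powers]

s^(-16)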